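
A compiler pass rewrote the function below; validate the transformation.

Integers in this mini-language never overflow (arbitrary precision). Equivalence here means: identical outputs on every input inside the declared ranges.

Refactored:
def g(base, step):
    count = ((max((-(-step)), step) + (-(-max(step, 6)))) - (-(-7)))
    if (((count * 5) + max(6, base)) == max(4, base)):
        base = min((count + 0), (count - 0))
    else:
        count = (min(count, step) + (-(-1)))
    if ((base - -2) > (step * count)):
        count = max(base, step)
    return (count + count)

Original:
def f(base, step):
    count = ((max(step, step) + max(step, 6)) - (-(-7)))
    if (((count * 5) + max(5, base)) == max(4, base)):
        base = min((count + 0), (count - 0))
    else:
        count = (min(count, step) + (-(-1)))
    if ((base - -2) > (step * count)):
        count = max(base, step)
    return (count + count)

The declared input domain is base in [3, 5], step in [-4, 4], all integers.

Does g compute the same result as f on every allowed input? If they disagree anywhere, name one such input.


Try base=5, step=1.
f: count becomes 0; next (((count * 5) + max(5, base)) == max(4, base)) evaluates to true; next base becomes 0; next ((base - -2) > (step * count)) evaluates to true; next count becomes 1; next final value 2
g: count becomes 0; next (((count * 5) + max(6, base)) == max(4, base)) evaluates to false; next count becomes 1; next ((base - -2) > (step * count)) evaluates to true; next count becomes 5; next final value 10
2 != 10, so the rewrite changes behavior.
verdict: not equivalent; witness: base=5, step=1


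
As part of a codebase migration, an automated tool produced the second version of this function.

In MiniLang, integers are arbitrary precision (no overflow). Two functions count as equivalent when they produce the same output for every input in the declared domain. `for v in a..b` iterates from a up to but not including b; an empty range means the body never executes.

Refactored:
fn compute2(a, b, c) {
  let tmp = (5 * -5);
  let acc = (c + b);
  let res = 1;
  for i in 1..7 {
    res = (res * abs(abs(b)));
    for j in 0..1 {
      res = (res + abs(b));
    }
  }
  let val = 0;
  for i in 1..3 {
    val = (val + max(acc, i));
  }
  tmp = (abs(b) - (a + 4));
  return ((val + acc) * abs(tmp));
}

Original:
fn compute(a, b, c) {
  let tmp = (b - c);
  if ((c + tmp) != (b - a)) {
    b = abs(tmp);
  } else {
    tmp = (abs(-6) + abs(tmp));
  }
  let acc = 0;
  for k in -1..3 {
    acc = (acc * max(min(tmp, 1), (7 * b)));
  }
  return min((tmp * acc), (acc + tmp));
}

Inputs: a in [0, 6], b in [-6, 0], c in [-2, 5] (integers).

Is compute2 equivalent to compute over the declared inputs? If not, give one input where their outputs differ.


There is a counterexample at a=0, b=-6, c=-2: 0 on one side, -10 on the other.
compute: tmp=-4, then ((c + tmp) != (b - a)) is false, then tmp=10, then acc=0, then (k=-1), then acc=0, then (k=0), then acc=0, then (k=1), then acc=0, then (k=2), then acc=0, then returns 0
compute2: tmp=-25, then acc=-8, then res=1, then (i=1), then res=6, then (j=0), then res=12, then (i=2), then res=72, then (j=0), then res=78, then (i=3), then res=468, then (j=0), then res=474, then (i=4), then res=2844, then (j=0), then res=2850, then (i=5), then res=17100, then (j=0), then res=17106, then (i=6), then res=102636, then (j=0), then res=102642, then val=0, then (i=1), then val=1, then (i=2), then val=3, then tmp=2, then returns -10
verdict: not equivalent; witness: a=0, b=-6, c=-2


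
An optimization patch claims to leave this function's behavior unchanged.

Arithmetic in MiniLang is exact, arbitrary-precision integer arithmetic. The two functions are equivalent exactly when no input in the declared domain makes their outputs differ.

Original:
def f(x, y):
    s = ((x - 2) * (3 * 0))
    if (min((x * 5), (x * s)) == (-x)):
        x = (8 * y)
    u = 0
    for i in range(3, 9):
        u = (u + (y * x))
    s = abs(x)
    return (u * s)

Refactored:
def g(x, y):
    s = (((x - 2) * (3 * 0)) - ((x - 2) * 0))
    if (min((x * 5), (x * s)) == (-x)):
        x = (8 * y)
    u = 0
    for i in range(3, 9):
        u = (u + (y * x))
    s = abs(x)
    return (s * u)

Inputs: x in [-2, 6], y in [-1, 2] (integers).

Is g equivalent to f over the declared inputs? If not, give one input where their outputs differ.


The two are interchangeable: constant usage differs; also arithmetic usage differs, and every declared input agrees.
Tracing x=6, y=1: f: s = 0; (min((x * 5), (x * s)) == (-x)) -> false; u = 0; [i=3]; u = 6; [i=4]; u = 12; [i=5]; u = 18; [i=6]; u = 24; [i=7]; u = 30; [i=8]; u = 36; s = 6; return 216 | g: s = 0; (min((x * 5), (x * s)) == (-x)) -> false; u = 0; [i=3]; u = 6; [i=4]; u = 12; [i=5]; u = 18; [i=6]; u = 24; [i=7]; u = 30; [i=8]; u = 36; s = 6; return 216 — matching result 216.
Across all 36 domain points the two functions coincide.
verdict: equivalent


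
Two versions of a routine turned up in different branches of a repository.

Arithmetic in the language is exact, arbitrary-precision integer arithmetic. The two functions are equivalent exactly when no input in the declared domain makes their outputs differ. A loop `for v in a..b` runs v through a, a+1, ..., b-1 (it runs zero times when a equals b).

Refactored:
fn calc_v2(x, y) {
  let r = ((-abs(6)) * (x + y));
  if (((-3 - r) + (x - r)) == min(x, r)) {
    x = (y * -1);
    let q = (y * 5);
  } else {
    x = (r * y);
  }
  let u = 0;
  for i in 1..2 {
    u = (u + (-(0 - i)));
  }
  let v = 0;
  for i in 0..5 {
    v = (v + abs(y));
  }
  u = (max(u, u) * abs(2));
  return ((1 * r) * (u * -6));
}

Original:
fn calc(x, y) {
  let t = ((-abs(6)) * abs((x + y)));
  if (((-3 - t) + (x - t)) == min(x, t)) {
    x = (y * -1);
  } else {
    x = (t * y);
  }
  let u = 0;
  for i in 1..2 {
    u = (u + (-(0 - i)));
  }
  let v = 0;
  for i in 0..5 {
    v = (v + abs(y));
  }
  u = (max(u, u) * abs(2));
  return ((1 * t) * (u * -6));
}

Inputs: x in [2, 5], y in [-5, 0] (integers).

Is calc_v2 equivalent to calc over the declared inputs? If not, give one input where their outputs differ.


Take x=2, y=-5.
calc: t := -18 | (((-3 - t) + (x - t)) == min(x, t)): false | x := 90 | u := 0 | iter i=1: | u := 1 | v := 0 | iter i=0: | v := 5 | iter i=1: | v := 10 | iter i=2: | v := 15 | iter i=3: | v := 20 | iter i=4: | v := 25 | u := 2 | result 216
calc_v2: r := 18 | (((-3 - r) + (x - r)) == min(x, r)): false | x := -90 | u := 0 | iter i=1: | u := 1 | v := 0 | iter i=0: | v := 5 | iter i=1: | v := 10 | iter i=2: | v := 15 | iter i=3: | v := 20 | iter i=4: | v := 25 | u := 2 | result -216
216 vs -216 — the two versions disagree here.
verdict: not equivalent; witness: x=2, y=-5


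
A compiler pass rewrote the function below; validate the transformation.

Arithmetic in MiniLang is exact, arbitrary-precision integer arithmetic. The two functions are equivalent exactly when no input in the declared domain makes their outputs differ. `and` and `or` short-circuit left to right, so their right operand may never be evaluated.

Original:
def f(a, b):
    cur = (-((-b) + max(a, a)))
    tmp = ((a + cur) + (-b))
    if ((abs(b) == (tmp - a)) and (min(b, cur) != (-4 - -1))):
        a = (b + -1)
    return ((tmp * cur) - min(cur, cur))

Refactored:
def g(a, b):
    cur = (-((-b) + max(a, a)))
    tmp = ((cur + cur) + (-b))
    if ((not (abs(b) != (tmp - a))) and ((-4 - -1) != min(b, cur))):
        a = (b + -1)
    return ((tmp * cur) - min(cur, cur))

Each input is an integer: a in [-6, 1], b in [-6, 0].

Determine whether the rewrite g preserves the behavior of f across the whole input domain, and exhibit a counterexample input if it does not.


The rewrite breaks on a=-6, b=-5, where the results are -1 and 6.
f: cur = 1; tmp = 0; ((abs(b) == (tmp - a)) and (min(b, cur) != (-4 - -1))) -> false; return -1
g: cur = 1; tmp = 7; ((not (abs(b) != (tmp - a))) and ((-4 - -1) != min(b, cur))) -> false; return 6
verdict: not equivalent; witness: a=-6, b=-5


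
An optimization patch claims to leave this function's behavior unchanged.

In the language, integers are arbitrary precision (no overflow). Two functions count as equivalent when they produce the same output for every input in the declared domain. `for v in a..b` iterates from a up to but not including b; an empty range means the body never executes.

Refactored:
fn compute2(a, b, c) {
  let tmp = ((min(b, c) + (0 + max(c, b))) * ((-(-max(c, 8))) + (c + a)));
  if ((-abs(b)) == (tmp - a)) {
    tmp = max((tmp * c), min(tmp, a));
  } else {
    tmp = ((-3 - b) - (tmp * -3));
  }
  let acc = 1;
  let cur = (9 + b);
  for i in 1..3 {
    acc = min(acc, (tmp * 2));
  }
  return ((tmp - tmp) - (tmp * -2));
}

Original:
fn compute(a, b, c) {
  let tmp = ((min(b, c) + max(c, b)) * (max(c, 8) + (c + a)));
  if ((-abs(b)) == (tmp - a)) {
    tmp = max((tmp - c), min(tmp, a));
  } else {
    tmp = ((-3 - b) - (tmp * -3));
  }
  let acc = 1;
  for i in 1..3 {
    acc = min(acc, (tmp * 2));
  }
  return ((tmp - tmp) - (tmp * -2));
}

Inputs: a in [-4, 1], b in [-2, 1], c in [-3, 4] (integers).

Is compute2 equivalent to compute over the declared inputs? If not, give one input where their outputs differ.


Consider the input a=-4, b=0, c=-2.
compute: tmp = -4; ((-abs(b)) == (tmp - a)) -> true; tmp = -2; acc = 1; [i=1]; acc = -4; [i=2]; acc = -4; return -4
compute2: tmp = -4; ((-abs(b)) == (tmp - a)) -> true; tmp = 8; acc = 1; cur = 9; [i=1]; acc = 1; [i=2]; acc = 1; return 16
-4 vs 16 — the two versions disagree here.
verdict: not equivalent; witness: a=-4, b=0, c=-2


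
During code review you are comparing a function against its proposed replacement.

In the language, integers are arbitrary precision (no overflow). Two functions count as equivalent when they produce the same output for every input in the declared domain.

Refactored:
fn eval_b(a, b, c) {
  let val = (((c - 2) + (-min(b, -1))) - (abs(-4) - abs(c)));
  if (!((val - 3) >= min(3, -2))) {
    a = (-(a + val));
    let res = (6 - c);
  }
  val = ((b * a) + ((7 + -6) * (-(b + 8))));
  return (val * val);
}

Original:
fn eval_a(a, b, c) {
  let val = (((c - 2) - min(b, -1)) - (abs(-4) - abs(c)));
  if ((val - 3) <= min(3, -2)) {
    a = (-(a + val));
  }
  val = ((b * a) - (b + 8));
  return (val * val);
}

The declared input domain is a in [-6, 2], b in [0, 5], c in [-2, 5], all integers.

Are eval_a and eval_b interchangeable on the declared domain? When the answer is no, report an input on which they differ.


The rewrite breaks on a=-6, b=1, c=3, where the results are 16 and 225.
eval_a: val becomes 1; next ((val - 3) <= min(3, -2)) evaluates to true; next a becomes 5; next val becomes -4; next final value 16
eval_b: val becomes 1; next (!((val - 3) >= min(3, -2))) evaluates to false; next val becomes -15; next final value 225
verdict: not equivalent; witness: a=-6, b=1, c=3


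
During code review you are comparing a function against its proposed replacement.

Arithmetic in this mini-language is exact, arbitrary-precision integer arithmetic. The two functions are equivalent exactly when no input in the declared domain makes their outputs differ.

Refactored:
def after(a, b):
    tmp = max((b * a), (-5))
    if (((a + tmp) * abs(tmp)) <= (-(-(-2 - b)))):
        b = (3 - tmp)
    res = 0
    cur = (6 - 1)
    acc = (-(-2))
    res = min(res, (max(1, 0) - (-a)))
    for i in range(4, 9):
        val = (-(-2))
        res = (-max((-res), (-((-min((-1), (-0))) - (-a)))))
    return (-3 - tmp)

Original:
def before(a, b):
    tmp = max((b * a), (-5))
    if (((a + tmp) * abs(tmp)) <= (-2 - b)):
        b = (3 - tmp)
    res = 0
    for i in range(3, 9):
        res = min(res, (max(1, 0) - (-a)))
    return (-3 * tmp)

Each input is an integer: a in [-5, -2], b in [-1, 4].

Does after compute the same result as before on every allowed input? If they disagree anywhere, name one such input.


Not equivalent: a=-5, b=-1 separates them (-15 vs -8).
before: tmp = 5; (((a + tmp) * abs(tmp)) <= (-2 - b)) -> false; res = 0; [i=3]; res = -4; [i=4]; res = -4; [i=5]; res = -4; [i=6]; res = -4; [i=7]; res = -4; [i=8]; res = -4; return -15
after: tmp = 5; (((a + tmp) * abs(tmp)) <= (-(-(-2 - b)))) -> false; res = 0; cur = 5; acc = 2; res = -4; [i=4]; val = 2; res = -4; [i=5]; val = 2; res = -4; [i=6]; val = 2; res = -4; [i=7]; val = 2; res = -4; [i=8]; val = 2; res = -4; return -8
verdict: not equivalent; witness: a=-5, b=-1


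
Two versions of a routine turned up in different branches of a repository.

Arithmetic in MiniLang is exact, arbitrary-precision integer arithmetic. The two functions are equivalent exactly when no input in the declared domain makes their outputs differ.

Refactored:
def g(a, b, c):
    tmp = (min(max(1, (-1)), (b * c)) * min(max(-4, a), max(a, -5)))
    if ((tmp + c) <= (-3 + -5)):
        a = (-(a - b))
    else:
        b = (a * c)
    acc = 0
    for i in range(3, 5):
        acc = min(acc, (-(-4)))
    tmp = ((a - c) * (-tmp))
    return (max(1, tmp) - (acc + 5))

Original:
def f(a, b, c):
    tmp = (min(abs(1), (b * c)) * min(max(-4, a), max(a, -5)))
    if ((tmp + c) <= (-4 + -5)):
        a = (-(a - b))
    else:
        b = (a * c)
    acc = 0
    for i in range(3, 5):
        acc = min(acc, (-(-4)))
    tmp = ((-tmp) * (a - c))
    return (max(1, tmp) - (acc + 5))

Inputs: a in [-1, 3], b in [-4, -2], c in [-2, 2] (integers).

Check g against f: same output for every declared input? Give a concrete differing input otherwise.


On input a=3, b=-3, c=1, f returns 13 while g returns -4.
verdict: not equivalent; witness: a=3, b=-3, c=1


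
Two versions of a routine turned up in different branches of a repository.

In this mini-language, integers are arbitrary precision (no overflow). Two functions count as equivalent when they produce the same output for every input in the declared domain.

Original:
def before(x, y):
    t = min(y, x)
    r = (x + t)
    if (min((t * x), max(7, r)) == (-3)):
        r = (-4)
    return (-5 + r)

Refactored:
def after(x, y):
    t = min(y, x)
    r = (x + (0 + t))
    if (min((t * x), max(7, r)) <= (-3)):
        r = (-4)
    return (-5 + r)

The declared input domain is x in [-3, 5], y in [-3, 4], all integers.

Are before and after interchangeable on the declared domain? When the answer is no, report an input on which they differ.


The rewrite breaks on x=2, y=-3, where the results are -6 and -9.
before: t = -3; r = -1; (min((t * x), max(7, r)) == (-3)) -> false; return -6
after: t = -3; r = -1; (min((t * x), max(7, r)) <= (-3)) -> true; r = -4; return -9
verdict: not equivalent; witness: x=2, y=-3


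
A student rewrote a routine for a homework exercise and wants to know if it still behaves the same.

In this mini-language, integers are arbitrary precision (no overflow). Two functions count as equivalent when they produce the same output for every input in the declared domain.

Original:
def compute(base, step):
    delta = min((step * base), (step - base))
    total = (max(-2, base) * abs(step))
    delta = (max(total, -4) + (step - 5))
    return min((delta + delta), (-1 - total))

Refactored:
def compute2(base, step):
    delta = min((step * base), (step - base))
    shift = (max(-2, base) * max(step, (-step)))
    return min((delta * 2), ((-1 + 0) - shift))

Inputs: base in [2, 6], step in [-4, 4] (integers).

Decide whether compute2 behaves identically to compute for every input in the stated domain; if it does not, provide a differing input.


Run the pair on base=2, step=-4.
compute: delta=-8, then total=8, then delta=-1, then returns -9
compute2: delta=-8, then shift=8, then returns -16
-9 against -16: the behavior changed.
verdict: not equivalent; witness: base=2, step=-4


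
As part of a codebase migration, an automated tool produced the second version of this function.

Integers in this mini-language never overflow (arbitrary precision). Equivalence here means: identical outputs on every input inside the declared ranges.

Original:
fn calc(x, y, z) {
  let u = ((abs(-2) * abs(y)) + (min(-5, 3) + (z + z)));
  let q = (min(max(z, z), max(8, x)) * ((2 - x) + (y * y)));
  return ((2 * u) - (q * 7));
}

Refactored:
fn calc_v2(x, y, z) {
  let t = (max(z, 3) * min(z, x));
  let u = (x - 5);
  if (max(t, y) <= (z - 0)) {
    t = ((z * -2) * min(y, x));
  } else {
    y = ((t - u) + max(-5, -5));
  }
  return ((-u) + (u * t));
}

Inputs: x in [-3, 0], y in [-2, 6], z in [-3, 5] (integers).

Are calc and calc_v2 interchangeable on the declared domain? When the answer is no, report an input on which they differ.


Not equivalent: x=-3, y=-2, z=-3 separates them (175 vs 80).
calc: u := -7 | q := -27 | result 175
calc_v2: t := -9 | u := -8 | (max(t, y) <= (z - 0)): false | y := -6 | result 80
verdict: not equivalent; witness: x=-3, y=-2, z=-3


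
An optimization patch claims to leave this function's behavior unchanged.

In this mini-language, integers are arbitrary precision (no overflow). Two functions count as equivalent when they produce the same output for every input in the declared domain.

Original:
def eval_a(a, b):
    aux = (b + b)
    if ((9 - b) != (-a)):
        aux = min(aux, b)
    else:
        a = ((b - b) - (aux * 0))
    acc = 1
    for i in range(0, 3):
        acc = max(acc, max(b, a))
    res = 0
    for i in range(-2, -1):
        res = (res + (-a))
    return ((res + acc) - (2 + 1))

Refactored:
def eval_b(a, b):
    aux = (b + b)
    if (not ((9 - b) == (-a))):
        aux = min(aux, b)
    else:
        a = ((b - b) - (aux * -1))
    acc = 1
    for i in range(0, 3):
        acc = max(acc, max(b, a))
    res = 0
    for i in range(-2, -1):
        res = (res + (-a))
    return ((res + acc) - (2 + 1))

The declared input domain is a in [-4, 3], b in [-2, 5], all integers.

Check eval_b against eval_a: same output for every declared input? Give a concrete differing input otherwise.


Take a=-4, b=5.
eval_a: aux becomes 10; next ((9 - b) != (-a)) evaluates to false; next a becomes 0; next acc becomes 1; next at i=0:; next acc becomes 5; next at i=1:; next acc becomes 5; next at i=2:; next acc becomes 5; next res becomes 0; next at i=-2:; next res becomes 0; next final value 2
eval_b: aux becomes 10; next (not ((9 - b) == (-a))) evaluates to false; next a becomes 10; next acc becomes 1; next at i=0:; next acc becomes 10; next at i=1:; next acc becomes 10; next at i=2:; next acc becomes 10; next res becomes 0; next at i=-2:; next res becomes -10; next final value -3
2 != -3, so the rewrite changes behavior.
verdict: not equivalent; witness: a=-4, b=5


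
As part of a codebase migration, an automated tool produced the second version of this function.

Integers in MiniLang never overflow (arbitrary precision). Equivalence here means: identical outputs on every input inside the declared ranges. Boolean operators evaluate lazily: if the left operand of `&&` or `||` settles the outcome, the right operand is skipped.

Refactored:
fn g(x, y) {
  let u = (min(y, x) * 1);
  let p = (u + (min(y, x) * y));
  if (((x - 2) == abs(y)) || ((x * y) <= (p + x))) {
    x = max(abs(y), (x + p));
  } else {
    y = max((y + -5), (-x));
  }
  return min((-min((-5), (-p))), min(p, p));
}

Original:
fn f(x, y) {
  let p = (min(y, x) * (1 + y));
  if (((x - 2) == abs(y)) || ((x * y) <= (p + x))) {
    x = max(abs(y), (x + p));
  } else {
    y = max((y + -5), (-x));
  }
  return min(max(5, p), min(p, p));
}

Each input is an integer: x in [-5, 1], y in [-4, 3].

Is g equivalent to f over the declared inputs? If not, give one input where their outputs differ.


Differences: statement counts differ; and arithmetic usage differs; and local variable names differ; and min/max/abs usage differs — yet all 56 inputs agree.
verdict: equivalent


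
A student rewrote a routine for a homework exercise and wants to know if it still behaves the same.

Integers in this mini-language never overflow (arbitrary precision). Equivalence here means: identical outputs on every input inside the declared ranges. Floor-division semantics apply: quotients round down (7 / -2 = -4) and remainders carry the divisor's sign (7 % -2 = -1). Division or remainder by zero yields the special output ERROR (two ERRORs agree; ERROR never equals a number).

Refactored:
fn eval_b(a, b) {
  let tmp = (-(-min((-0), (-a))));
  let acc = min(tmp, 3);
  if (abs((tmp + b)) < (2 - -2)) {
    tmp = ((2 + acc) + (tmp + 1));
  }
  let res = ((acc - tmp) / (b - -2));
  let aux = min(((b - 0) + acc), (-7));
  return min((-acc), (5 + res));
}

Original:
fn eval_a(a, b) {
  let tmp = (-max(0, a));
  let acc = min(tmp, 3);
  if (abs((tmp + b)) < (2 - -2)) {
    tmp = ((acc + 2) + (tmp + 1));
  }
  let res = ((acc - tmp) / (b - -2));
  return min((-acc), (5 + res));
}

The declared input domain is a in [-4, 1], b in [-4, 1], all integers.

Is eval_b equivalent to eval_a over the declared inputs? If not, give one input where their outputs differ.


Side by side, the visible changes include: arithmetic usage differs, and min/max/abs usage differs, and local variable names differ, and constant usage differs, and statement counts differ.
Tracing a=-2, b=-4: eval_a: tmp becomes 0; next acc becomes 0; next (abs((tmp + b)) < (2 - -2)) evaluates to false; next res becomes 0; next final value 0 | eval_b: tmp becomes 0; next acc becomes 0; next (abs((tmp + b)) < (2 - -2)) evaluates to false; next res becomes 0; next aux becomes -7; next final value 0 — matching result 0.
An exhaustive pass over the 36 declared inputs shows identical outputs.
verdict: equivalent


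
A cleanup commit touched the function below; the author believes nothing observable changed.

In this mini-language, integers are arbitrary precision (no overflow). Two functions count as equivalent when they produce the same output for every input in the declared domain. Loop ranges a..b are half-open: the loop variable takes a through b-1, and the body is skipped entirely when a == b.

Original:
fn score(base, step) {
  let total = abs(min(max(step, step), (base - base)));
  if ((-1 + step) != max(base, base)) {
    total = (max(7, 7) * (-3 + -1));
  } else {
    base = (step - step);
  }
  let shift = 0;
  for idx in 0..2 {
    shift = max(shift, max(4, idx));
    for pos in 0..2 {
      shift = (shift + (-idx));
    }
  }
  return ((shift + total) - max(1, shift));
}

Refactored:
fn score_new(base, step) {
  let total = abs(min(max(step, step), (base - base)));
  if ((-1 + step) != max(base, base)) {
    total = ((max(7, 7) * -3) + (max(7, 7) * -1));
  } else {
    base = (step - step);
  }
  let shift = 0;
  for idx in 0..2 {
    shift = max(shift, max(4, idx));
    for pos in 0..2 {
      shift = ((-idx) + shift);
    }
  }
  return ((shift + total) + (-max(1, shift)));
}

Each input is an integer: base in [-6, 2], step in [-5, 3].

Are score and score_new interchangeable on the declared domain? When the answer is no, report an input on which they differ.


Differences: constant usage differs, plus min/max/abs usage differs, plus arithmetic usage differs — yet all 81 inputs agree.
verdict: equivalent


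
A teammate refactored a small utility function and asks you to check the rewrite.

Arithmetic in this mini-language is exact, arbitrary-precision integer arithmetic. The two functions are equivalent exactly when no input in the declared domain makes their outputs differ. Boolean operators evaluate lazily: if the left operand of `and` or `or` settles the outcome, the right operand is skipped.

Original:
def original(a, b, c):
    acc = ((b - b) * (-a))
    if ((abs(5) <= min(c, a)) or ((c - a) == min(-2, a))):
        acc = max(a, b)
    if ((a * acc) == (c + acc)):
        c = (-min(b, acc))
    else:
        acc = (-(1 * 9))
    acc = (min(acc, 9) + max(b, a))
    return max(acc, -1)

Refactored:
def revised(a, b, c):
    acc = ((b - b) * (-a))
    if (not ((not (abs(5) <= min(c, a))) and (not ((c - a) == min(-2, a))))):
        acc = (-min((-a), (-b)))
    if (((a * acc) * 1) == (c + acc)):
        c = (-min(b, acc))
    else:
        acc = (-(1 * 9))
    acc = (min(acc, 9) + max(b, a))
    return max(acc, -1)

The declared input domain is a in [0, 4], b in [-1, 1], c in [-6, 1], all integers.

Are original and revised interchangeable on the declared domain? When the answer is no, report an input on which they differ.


Behavior is preserved: although constant usage differs; and arithmetic usage differs; and min/max/abs usage differs; and boolean connective usage differs, the outputs never diverge.
One worked example (a=2, b=1, c=-6) — original: acc := 0 | ((abs(5) <= min(c, a)) or ((c - a) == min(-2, a))): false | ((a * acc) == (c + acc)): false | acc := -9 | acc := -7 | result -1; revised: acc := 0 | (not ((not (abs(5) <= min(c, a))) and (not ((c - a) == min(-2, a))))): false | (((a * acc) * 1) == (c + acc)): false | acc := -9 | acc := -7 | result -1; agreement on -1.
Sweeping the whole domain (120 inputs) finds no disagreement.
verdict: equivalent


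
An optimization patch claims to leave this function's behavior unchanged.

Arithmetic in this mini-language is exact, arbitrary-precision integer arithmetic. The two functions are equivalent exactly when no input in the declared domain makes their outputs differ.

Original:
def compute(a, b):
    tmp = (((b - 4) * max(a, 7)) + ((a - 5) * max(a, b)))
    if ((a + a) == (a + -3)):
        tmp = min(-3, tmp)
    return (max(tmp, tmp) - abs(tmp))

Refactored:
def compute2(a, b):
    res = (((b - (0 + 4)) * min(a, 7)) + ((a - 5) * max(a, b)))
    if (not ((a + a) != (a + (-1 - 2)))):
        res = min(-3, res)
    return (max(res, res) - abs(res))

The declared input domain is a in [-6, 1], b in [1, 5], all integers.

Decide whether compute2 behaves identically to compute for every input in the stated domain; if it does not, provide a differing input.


a=-6, b=1 yields -64 from compute but 0 from compute2.
verdict: not equivalent; witness: a=-6, b=1


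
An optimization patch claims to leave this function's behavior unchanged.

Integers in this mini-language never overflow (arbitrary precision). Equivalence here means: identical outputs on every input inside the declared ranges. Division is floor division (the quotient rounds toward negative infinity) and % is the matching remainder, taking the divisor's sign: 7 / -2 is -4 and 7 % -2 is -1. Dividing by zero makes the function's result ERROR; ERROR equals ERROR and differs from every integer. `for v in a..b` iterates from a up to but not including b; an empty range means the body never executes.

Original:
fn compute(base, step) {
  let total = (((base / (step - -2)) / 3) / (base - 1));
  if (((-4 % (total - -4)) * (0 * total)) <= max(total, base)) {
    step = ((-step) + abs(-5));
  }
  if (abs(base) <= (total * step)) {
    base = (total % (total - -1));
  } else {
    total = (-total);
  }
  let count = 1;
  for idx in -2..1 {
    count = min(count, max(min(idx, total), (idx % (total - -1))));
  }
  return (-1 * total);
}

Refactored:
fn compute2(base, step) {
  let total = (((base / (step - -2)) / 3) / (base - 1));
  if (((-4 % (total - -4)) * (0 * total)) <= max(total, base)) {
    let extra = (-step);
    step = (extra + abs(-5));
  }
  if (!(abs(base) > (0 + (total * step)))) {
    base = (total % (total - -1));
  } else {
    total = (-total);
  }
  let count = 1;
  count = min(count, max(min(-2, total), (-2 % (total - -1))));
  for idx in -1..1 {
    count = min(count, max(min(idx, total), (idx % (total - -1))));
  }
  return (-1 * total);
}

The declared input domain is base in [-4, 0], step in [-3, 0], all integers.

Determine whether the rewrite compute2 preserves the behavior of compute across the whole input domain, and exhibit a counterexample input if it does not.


Although min/max/abs usage differs; loop structure differs; local variable names differ; statement counts differ; comparison usage differs; boolean connective usage differs; arithmetic usage differs; constant usage differs, 20/20 inputs agree.
verdict: equivalent


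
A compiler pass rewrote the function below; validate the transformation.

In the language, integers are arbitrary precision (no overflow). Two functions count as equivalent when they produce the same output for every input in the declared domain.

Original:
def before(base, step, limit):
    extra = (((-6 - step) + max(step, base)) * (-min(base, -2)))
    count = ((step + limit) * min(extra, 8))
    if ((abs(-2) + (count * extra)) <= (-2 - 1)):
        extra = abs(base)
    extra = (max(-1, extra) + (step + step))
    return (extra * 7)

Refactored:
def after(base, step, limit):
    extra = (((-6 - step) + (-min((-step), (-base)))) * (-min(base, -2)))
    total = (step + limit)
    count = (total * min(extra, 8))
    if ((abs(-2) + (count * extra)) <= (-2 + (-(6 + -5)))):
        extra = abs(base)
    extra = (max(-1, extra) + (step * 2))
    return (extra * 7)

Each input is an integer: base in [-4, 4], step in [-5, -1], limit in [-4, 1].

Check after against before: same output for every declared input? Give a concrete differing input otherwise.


Behavior is preserved: although statement counts differ; and arithmetic usage differs; and constant usage differs; and local variable names differ; and min/max/abs usage differs, the outputs never diverge.
As a probe, take base=0, step=-5, limit=-4: before runs extra becomes -2; next count becomes 18; next ((abs(-2) + (count * extra)) <= (-2 - 1)) evaluates to true; next extra becomes 0; next extra becomes -10; next final value -70; after runs extra becomes -2; next total becomes -9; next count becomes 18; next ((abs(-2) + (count * extra)) <= (-2 + (-(6 + -5)))) evaluates to true; next extra becomes 0; next extra becomes -10; next final value -70; both end at -70.
An exhaustive pass over the 270 declared inputs shows identical outputs.
verdict: equivalent


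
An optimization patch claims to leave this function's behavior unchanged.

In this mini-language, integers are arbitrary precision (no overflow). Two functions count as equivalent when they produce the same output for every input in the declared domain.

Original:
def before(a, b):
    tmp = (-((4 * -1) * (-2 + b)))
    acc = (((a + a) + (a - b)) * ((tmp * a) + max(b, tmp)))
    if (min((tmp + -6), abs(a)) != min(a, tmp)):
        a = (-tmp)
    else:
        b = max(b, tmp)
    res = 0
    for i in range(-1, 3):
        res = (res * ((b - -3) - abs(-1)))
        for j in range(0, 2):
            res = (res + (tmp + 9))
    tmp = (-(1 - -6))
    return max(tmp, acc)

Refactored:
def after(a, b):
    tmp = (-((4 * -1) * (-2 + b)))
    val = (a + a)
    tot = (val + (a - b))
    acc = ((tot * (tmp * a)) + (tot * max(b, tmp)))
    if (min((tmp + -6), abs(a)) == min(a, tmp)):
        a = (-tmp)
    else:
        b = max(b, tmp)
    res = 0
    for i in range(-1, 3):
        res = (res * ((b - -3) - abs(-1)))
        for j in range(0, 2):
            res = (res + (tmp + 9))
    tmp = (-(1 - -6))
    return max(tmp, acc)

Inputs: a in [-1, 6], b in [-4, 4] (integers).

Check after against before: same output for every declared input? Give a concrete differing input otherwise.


Equivalent. The one real change (`(min((tmp + -6), abs(a)) != min(a, tmp))` became `(min((tmp + -6), abs(a)) == min(a, tmp))`) has no effect anywhere in the declared ranges.
Across all 72 domain points the two functions coincide.
As a probe, take a=1, b=-2: before runs tmp becomes -16; next acc becomes -90; next (min((tmp + -6), abs(a)) != min(a, tmp)) evaluates to true; next a becomes 16; next res becomes 0; next at i=-1:; next res becomes 0; next at j=0:; next res becomes -7; next at j=1:; next res becomes -14; next at i=0:; next res becomes 0; next at j=0:; next res becomes -7; next at j=1:; next res becomes -14; next at i=1:; next res becomes 0; next at j=0:; next res becomes -7; next at j=1:; next res becomes -14; next at i=2:; next res becomes 0; next at j=0:; next res becomes -7; next at j=1:; next res becomes -14; next tmp becomes -7; next final value -7; after runs tmp becomes -16; next val becomes 2; next tot becomes 5; next acc becomes -90; next (min((tmp + -6), abs(a)) == min(a, tmp)) evaluates to false; next b becomes -2; next res becomes 0; next at i=-1:; next res becomes 0; next at j=0:; next res becomes -7; next at j=1:; next res becomes -14; next at i=0:; next res becomes 0; next at j=0:; next res becomes -7; next at j=1:; next res becomes -14; next at i=1:; next res becomes 0; next at j=0:; next res becomes -7; next at j=1:; next res becomes -14; next at i=2:; next res becomes 0; next at j=0:; next res becomes -7; next at j=1:; next res becomes -14; next tmp becomes -7; next final value -7; both end at -7.
verdict: equivalent


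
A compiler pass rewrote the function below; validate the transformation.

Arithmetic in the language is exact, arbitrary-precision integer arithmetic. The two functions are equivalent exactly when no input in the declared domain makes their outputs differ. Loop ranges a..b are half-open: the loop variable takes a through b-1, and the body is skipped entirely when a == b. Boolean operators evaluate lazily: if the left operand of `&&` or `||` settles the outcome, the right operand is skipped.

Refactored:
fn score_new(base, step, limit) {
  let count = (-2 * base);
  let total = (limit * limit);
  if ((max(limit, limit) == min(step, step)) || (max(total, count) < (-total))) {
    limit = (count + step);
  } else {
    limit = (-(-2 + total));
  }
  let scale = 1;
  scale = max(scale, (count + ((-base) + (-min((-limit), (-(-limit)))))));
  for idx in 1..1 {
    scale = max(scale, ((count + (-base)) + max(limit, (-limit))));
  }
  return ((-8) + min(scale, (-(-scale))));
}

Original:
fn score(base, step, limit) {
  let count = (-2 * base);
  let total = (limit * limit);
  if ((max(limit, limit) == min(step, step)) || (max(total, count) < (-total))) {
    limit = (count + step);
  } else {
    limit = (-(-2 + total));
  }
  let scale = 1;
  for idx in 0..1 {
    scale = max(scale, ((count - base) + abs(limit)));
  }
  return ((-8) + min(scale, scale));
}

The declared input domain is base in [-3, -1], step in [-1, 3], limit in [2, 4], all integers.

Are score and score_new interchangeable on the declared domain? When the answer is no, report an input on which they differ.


Differences: arithmetic usage differs, plus statement counts differ, plus loop structure differs, plus min/max/abs usage differs — yet all 45 inputs agree.
verdict: equivalent


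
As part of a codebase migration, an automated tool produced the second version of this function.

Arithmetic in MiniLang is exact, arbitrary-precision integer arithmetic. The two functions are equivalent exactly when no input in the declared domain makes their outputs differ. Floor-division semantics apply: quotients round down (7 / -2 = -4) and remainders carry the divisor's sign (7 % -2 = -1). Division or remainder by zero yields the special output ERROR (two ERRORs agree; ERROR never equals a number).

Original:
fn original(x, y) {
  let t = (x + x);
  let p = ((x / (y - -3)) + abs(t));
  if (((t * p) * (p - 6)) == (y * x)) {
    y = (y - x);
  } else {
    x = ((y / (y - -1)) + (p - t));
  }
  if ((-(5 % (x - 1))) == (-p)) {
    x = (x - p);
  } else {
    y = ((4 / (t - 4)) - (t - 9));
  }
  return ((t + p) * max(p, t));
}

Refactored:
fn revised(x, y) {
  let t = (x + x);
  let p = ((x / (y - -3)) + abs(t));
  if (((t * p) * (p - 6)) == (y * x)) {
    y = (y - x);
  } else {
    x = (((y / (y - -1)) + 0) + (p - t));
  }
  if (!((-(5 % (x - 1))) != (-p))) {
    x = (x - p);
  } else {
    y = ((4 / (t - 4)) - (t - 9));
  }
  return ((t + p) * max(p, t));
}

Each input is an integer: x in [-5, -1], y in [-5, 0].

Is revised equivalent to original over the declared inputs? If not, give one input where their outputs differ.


Behavior is preserved: although constant usage differs; and arithmetic usage differs; and comparison usage differs; and boolean connective usage differs, the outputs never diverge.
One worked example (x=-3, y=-2) — original: t := -6 | p := 3 | (((t * p) * (p - 6)) == (y * x)): false | x := 11 | ((-(5 % (x - 1))) == (-p)): false | y := 14 | result -9; revised: t := -6 | p := 3 | (((t * p) * (p - 6)) == (y * x)): false | x := 11 | (!((-(5 % (x - 1))) != (-p))): false | y := 14 | result -9; agreement on -9.
Checked all 30 inputs in the declared domain: the outputs agree on every one.
verdict: equivalent


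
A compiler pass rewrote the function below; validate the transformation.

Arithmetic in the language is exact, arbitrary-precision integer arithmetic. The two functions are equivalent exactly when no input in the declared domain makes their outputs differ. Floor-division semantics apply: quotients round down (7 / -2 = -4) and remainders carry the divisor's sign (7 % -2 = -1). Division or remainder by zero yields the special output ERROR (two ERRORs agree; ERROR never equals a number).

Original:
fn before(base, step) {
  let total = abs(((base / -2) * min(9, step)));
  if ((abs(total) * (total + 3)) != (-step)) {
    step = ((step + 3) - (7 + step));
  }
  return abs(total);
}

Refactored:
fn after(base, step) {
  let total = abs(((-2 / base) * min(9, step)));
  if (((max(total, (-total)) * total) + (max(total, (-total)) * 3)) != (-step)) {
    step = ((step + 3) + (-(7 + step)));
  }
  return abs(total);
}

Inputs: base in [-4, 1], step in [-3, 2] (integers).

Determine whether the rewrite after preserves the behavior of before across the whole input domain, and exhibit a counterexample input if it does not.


Evaluate both at base=-4, step=-3.
before: total := 6 | ((abs(total) * (total + 3)) != (-step)): true | step := -4 | result 6
after: total := 0 | (((max(total, (-total)) * total) + (max(total, (-total)) * 3)) != (-step)): true | step := -4 | result 0
6 != 0, so the rewrite changes behavior.
verdict: not equivalent; witness: base=-4, step=-3


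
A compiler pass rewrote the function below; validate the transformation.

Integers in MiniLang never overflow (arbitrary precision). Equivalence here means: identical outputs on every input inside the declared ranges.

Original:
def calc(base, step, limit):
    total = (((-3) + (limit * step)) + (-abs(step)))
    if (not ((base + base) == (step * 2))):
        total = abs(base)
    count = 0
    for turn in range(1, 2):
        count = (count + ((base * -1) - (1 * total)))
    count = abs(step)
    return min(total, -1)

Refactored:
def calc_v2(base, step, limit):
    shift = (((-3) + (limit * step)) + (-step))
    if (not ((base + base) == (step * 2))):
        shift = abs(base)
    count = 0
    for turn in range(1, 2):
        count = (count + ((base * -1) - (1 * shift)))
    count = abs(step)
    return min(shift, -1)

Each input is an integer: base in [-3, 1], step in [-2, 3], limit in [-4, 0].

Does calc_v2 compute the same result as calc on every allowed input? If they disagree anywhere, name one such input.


Not equivalent: base=-2, step=-2, limit=-1 separates them (-3 vs -1).
calc: total := -3 | (not ((base + base) == (step * 2))): false | count := 0 | iter turn=1: | count := 5 | count := 2 | result -3
calc_v2: shift := 1 | (not ((base + base) == (step * 2))): false | count := 0 | iter turn=1: | count := 1 | count := 2 | result -1
verdict: not equivalent; witness: base=-2, step=-2, limit=-1


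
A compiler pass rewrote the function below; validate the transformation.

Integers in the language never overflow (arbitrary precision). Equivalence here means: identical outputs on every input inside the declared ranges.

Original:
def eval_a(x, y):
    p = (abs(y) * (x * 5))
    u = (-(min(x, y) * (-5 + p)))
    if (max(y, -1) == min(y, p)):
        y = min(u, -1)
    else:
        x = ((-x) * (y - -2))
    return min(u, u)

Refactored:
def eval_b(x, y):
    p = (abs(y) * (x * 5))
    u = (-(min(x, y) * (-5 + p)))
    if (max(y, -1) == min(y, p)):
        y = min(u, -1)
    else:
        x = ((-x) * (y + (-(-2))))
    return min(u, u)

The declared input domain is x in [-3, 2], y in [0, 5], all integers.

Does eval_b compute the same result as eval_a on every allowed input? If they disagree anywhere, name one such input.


Equivalent — the differences include arithmetic usage differs, yet no declared input distinguishes the two.
Tracing x=2, y=2: eval_a: p := 20 | u := -30 | (max(y, -1) == min(y, p)): true | y := -30 | result -30 | eval_b: p := 20 | u := -30 | (max(y, -1) == min(y, p)): true | y := -30 | result -30 — matching result -30.
An exhaustive pass over the 36 declared inputs shows identical outputs.
verdict: equivalent
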